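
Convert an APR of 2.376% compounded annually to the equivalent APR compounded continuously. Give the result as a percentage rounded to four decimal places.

2.3482%

Compounded annually, EAR = nominal = 0.023760.
Equivalent continuous rate: r = ln(1 + 0.023760) = 0.023482 = 2.3482%.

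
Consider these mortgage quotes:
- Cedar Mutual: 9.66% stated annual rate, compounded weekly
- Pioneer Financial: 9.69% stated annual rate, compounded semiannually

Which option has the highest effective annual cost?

Cedar Mutual: (1 + 0.0966/52)^52 − 1 = 10.132%
Pioneer Financial: (1 + 0.0969/2)^2 − 1 = 9.925%
The highest effective annual rate is Cedar Mutual at 10.132%.

Cedar Mutual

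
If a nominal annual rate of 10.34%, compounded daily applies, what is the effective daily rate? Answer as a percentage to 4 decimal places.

With a nominal annual rate compounded daily, the periodic rate is the nominal rate divided by 365.
i = 0.1034 / 365 = 0.0002833 = 0.0283%.

0.0283%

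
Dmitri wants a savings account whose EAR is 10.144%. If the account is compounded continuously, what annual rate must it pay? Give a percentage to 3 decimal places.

9.662%

Continuous: nominal r satisfies e^r − 1 = 0.10144.
r = ln(1 + 0.10144) = ln(1.10144) = 0.096618 = 9.662%.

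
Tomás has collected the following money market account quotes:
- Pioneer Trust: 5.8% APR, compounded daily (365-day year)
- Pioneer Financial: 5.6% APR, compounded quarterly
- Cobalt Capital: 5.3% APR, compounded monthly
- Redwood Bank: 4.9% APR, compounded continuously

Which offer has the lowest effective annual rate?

Redwood Bank

Pioneer Trust: (1 + 0.058/365)^365 − 1 = 5.971%
Pioneer Financial: (1 + 0.056/4)^4 − 1 = 5.719%
Cobalt Capital: (1 + 0.053/12)^12 − 1 = 5.431%
Redwood Bank: e^0.049 − 1 = 5.022%
The lowest effective annual rate is Redwood Bank at 5.022%.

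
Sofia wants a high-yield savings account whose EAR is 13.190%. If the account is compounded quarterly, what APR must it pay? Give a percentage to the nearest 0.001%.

(1 + r/4)^4 − 1 = 0.13190, so 1 + r/4 = 1.13190^(1/4).
r/4 = 0.031459, so r = 0.125836 = 12.584%.

12.584%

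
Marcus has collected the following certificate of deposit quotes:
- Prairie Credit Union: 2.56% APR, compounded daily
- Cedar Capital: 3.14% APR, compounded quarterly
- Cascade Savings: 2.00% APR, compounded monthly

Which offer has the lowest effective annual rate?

Prairie Credit Union: (1 + 0.0256/365)^365 − 1 = 2.593%
Cedar Capital: (1 + 0.0314/4)^4 − 1 = 3.177%
Cascade Savings: (1 + 0.0200/12)^12 − 1 = 2.018%
The lowest effective annual rate is Cascade Savings at 2.018%.

Cascade Savings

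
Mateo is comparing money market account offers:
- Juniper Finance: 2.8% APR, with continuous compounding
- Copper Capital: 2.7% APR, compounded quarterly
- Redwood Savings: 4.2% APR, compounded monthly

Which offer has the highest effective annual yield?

Redwood Savings

Juniper Finance: e^0.028 − 1 = 2.840%
Copper Capital: (1 + 0.027/4)^4 − 1 = 2.727%
Redwood Savings: (1 + 0.042/12)^12 − 1 = 4.282%
The highest effective annual rate is Redwood Savings at 4.282%.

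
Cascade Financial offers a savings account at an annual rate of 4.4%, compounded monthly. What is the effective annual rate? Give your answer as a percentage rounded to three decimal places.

4.490%

EAR = (1 + 0.044/12)^12 − 1.
= (1 + 0.003667)^12 − 1 = 1.044898 − 1 = 4.490%.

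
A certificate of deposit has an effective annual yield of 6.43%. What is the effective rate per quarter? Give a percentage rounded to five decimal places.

1.57013%

The per-quarter rate i satisfies (1 + i)^4 = 1 + 0.0643.
i = 1.0643^(1/4) − 1 = 0.0157013 = 1.57013%.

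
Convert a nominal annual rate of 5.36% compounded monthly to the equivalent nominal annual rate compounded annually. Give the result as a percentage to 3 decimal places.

5.494%

EAR = (1 + 0.0536/12)^12 − 1 = 0.054937.
Compounded annually, the equivalent nominal rate is the EAR itself: 5.494%.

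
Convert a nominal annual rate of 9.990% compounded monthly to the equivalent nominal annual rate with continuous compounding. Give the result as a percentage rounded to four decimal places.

EAR = (1 + 0.09990/12)^12 − 1 = 0.104604.
Equivalent continuous rate: r = ln(1 + 0.104604) = 0.099486 = 9.9486%.

9.9486%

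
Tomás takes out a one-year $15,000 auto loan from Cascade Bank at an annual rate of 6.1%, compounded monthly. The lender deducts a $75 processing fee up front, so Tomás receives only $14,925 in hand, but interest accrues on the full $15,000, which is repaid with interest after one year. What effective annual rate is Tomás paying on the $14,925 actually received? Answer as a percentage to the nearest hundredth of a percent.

6.81%

Amount owed after one year: 15,000 × (1 + 0.061/12)^12 = 15,000 × 1.062735 = $15,941.02.
Effective rate on net proceeds: 15,941.02 / 14,925 − 1 = 0.068075 = 6.81%.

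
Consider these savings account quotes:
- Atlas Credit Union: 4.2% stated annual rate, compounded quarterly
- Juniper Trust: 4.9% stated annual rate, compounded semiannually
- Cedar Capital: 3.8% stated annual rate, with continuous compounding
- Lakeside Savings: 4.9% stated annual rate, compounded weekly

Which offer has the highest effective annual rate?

Atlas Credit Union: (1 + 0.042/4)^4 − 1 = 4.267%
Juniper Trust: (1 + 0.049/2)^2 − 1 = 4.960%
Cedar Capital: e^0.038 − 1 = 3.873%
Lakeside Savings: (1 + 0.049/52)^52 − 1 = 5.020%
The highest effective annual rate is Lakeside Savings at 5.020%.

Lakeside Savings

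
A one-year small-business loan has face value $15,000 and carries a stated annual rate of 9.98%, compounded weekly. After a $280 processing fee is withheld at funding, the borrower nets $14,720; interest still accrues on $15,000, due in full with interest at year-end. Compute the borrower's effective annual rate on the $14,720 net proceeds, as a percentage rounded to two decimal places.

Amount owed after one year: 15,000 × (1 + 0.0998/52)^52 = 15,000 × 1.104844 = $16,572.66.
Effective rate on net proceeds: 16,572.66 / 14,720 − 1 = 0.125860 = 12.59%.

12.59%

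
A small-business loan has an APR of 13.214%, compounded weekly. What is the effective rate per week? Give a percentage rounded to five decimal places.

With a nominal annual rate compounded weekly, the periodic rate is the nominal rate divided by 52.
i = 0.13214 / 52 = 0.0025412 = 0.25412%.

0.25412%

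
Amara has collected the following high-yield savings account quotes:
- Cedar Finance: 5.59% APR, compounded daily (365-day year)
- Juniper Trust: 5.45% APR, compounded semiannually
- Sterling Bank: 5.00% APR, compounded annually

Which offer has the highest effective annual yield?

Cedar Finance

Cedar Finance: (1 + 0.0559/365)^365 − 1 = 5.749%
Juniper Trust: (1 + 0.0545/2)^2 − 1 = 5.524%
Sterling Bank: compounded annually, EAR = 5.000%
The highest effective annual rate is Cedar Finance at 5.749%.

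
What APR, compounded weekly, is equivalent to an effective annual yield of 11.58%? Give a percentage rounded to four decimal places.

10.9687%

(1 + r/52)^52 − 1 = 0.1158, so 1 + r/52 = 1.1158^(1/52).
r/52 = 0.002109, so r = 0.109687 = 10.9687%.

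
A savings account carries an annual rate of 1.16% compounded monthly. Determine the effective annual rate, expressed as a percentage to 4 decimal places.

EAR = (1 + 0.0116/12)^12 − 1.
= (1 + 0.000967)^12 − 1 = 1.011662 − 1 = 1.1662%.

1.1662%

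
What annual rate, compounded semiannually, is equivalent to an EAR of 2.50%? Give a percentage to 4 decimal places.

(1 + r/2)^2 − 1 = 0.0250, so 1 + r/2 = 1.0250^(1/2).
r/2 = 0.012423, so r = 0.024846 = 2.4846%.

2.4846%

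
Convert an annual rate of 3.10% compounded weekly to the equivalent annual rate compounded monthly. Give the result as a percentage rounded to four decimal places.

EAR = (1 + 0.0310/52)^52 − 1 = 0.031476.
Solve (1 + r/12)^12 = 1.031476: r/12 = 1.031476^(1/12) − 1 = 0.002586, so r = 0.031031 = 3.1031%.

3.1031%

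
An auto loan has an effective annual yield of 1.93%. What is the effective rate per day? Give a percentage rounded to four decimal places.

The per-day rate i satisfies (1 + i)^365 = 1 + 0.0193.
i = 1.0193^(1/365) − 1 = 0.0000524 = 0.0052%.

0.0052%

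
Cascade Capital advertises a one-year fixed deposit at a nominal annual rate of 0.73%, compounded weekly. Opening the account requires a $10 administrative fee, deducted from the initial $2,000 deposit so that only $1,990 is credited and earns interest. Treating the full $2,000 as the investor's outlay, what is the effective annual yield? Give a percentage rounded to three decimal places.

0.229%

Value after one year: 1,990 × (1 + 0.0073/52)^52 = 1,990 × 1.007326 = $2,004.58.
Effective yield on the $2,000 outlay: 2,004.58 / 2,000 − 1 = 0.002290 = 0.229%.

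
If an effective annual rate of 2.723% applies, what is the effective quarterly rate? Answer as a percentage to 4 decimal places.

0.6739%

The per-quarter rate i satisfies (1 + i)^4 = 1 + 0.02723.
i = 1.02723^(1/4) − 1 = 0.0067391 = 0.6739%.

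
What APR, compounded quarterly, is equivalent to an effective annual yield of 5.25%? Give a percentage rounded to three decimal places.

5.150%

(1 + r/4)^4 − 1 = 0.0525, so 1 + r/4 = 1.0525^(1/4).
r/4 = 0.012874, so r = 0.051497 = 5.150%.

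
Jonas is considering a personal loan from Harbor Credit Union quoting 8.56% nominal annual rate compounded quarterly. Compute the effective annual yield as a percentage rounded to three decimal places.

EAR = (1 + 0.0856/4)^4 − 1.
= (1 + 0.021400)^4 − 1 = 1.088387 − 1 = 8.839%.

8.839%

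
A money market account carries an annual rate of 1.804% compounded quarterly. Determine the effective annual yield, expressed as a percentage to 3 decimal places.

EAR = (1 + 0.01804/4)^4 − 1.
= (1 + 0.004510)^4 − 1 = 1.018162 − 1 = 1.816%.

1.816%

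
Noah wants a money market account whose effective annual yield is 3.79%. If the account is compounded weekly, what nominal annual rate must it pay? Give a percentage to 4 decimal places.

(1 + r/52)^52 − 1 = 0.0379, so 1 + r/52 = 1.0379^(1/52).
r/52 = 0.000716, so r = 0.037213 = 3.7213%.

3.7213%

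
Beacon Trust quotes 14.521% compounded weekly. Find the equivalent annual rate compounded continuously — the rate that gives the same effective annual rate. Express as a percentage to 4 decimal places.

14.5008%

EAR = (1 + 0.14521/52)^52 − 1 = 0.156048.
Equivalent continuous rate: r = ln(1 + 0.156048) = 0.145008 = 14.5008%.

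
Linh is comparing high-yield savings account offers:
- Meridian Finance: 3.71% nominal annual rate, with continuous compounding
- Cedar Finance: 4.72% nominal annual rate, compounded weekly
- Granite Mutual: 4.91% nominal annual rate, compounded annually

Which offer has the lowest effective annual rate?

Meridian Finance: e^0.0371 − 1 = 3.780%
Cedar Finance: (1 + 0.0472/52)^52 − 1 = 4.831%
Granite Mutual: compounded annually, EAR = 4.910%
The lowest effective annual rate is Meridian Finance at 3.780%.

Meridian Finance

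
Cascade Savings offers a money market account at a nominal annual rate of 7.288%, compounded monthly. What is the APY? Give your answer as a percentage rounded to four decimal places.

7.5364%

EAR = (1 + 0.07288/12)^12 − 1.
= (1 + 0.006073)^12 − 1 = 1.075364 − 1 = 7.5364%.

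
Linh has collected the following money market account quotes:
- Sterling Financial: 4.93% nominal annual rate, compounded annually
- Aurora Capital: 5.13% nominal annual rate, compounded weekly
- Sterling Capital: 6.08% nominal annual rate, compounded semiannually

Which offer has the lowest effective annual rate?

Sterling Financial: compounded annually, EAR = 4.930%
Aurora Capital: (1 + 0.0513/52)^52 − 1 = 5.261%
Sterling Capital: (1 + 0.0608/2)^2 − 1 = 6.172%
The lowest effective annual rate is Sterling Financial at 4.930%.

Sterling Financial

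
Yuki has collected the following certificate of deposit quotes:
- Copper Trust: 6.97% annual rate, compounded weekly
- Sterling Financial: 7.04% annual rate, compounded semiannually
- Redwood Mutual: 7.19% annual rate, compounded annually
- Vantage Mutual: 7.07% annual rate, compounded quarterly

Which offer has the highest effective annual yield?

Copper Trust: (1 + 0.0697/52)^52 − 1 = 7.214%
Sterling Financial: (1 + 0.0704/2)^2 − 1 = 7.164%
Redwood Mutual: compounded annually, EAR = 7.190%
Vantage Mutual: (1 + 0.0707/4)^4 − 1 = 7.260%
The highest effective annual rate is Vantage Mutual at 7.260%.

Vantage Mutual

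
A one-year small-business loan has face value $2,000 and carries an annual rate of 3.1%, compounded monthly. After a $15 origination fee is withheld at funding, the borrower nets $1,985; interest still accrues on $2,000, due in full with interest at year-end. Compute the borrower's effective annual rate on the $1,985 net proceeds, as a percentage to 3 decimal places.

3.924%

Amount owed after one year: 2,000 × (1 + 0.031/12)^12 = 2,000 × 1.031444 = $2,062.89.
Effective rate on net proceeds: 2,062.89 / 1,985 − 1 = 0.039239 = 3.924%.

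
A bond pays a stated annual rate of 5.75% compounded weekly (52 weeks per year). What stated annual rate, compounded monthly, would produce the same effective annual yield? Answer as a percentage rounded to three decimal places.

EAR = (1 + 0.0575/52)^52 − 1 = 0.059152.
Solve (1 + r/12)^12 = 1.059152: r/12 = 1.059152^(1/12) − 1 = 0.004801, so r = 0.057606 = 5.761%.

5.761%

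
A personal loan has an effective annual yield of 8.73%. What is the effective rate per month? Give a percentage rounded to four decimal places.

0.6999%

The per-month rate i satisfies (1 + i)^12 = 1 + 0.0873.
i = 1.0873^(1/12) − 1 = 0.0069992 = 0.6999%.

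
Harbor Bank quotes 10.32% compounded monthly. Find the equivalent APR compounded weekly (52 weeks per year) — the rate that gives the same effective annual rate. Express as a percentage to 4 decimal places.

EAR = (1 + 0.1032/12)^12 − 1 = 0.108224.
Solve (1 + r/52)^52 = 1.108224: r/52 = 1.108224^(1/52) − 1 = 0.001978, so r = 0.102860 = 10.2860%.

10.2860%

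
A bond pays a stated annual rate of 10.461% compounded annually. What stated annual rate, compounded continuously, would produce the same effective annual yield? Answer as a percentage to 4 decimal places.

9.9492%

Compounded annually, EAR = nominal = 0.104610.
Equivalent continuous rate: r = ln(1 + 0.104610) = 0.099492 = 9.9492%.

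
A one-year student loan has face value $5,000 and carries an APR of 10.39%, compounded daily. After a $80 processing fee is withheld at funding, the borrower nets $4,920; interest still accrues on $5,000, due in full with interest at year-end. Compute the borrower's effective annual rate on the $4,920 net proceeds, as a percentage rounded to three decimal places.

12.751%

Amount owed after one year: 5,000 × (1 + 0.1039/365)^365 = 5,000 × 1.109473 = $5,547.37.
Effective rate on net proceeds: 5,547.37 / 4,920 − 1 = 0.127513 = 12.751%.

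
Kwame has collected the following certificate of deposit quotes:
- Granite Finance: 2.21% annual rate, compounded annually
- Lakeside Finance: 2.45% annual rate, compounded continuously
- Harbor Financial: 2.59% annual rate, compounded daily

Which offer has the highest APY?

Harbor Financial

Granite Finance: compounded annually, EAR = 2.210%
Lakeside Finance: e^0.0245 − 1 = 2.480%
Harbor Financial: (1 + 0.0259/365)^365 − 1 = 2.624%
The highest effective annual rate is Harbor Financial at 2.624%.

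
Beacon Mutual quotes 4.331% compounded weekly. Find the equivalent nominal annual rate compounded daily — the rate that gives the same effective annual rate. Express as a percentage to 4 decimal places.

EAR = (1 + 0.04331/52)^52 − 1 = 0.044243.
Solve (1 + r/365)^365 = 1.044243: r/365 = 1.044243^(1/365) − 1 = 0.000119, so r = 0.043295 = 4.3295%.

4.3295%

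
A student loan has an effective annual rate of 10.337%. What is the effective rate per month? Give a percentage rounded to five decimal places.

The per-month rate i satisfies (1 + i)^12 = 1 + 0.10337.
i = 1.10337^(1/12) − 1 = 0.0082311 = 0.82311%.

0.82311%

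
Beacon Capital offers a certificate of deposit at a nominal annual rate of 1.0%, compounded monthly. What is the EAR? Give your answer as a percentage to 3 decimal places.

1.005%

EAR = (1 + 0.010/12)^12 − 1.
= 1.010046 − 1 = 1.005%.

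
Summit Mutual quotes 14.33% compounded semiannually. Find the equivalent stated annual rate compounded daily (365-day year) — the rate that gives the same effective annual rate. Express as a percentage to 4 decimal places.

EAR = (1 + 0.1433/2)^2 − 1 = 0.148434.
Solve (1 + r/365)^365 = 1.148434: r/365 = 1.148434^(1/365) − 1 = 0.000379, so r = 0.138425 = 13.8425%.

13.8425%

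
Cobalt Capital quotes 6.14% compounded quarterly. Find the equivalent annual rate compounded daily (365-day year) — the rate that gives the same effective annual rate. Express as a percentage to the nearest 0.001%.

EAR = (1 + 0.0614/4)^4 − 1 = 0.062828.
Solve (1 + r/365)^365 = 1.062828: r/365 = 1.062828^(1/365) − 1 = 0.000167, so r = 0.060939 = 6.094%.

6.094%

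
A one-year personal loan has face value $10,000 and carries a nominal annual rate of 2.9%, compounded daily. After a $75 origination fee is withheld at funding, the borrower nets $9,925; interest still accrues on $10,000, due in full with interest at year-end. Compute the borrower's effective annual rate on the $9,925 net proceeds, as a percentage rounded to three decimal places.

3.720%

Amount owed after one year: 10,000 × (1 + 0.029/365)^365 = 10,000 × 1.029423 = $10,294.23.
Effective rate on net proceeds: 10,294.23 / 9,925 − 1 = 0.037202 = 3.720%.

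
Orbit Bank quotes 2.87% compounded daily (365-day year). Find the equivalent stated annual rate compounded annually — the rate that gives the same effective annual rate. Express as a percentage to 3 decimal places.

EAR = (1 + 0.0287/365)^365 − 1 = 0.029115.
Compounded annually, the equivalent nominal rate is the EAR itself: 2.911%.

2.911%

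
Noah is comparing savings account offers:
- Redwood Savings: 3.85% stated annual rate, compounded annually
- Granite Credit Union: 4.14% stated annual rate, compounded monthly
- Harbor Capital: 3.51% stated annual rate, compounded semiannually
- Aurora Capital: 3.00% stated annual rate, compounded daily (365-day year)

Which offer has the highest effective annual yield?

Granite Credit Union

Redwood Savings: compounded annually, EAR = 3.850%
Granite Credit Union: (1 + 0.0414/12)^12 − 1 = 4.219%
Harbor Capital: (1 + 0.0351/2)^2 − 1 = 3.541%
Aurora Capital: (1 + 0.0300/365)^365 − 1 = 3.045%
The highest effective annual rate is Granite Credit Union at 4.219%.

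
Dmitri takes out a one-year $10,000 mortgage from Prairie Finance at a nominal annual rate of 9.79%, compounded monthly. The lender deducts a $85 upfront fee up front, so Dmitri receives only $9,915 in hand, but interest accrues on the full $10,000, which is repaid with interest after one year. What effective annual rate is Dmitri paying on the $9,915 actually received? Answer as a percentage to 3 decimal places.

11.187%

Amount owed after one year: 10,000 × (1 + 0.0979/12)^12 = 10,000 × 1.102415 = $11,024.15.
Effective rate on net proceeds: 11,024.15 / 9,915 − 1 = 0.111865 = 11.187%.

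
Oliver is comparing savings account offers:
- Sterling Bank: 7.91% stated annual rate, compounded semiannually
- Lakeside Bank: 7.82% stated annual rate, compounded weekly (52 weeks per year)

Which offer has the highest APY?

Sterling Bank: (1 + 0.0791/2)^2 − 1 = 8.066%
Lakeside Bank: (1 + 0.0782/52)^52 − 1 = 8.128%
The highest effective annual rate is Lakeside Bank at 8.128%.

Lakeside Bank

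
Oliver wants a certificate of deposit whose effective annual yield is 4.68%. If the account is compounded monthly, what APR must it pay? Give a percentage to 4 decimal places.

(1 + r/12)^12 − 1 = 0.0468, so 1 + r/12 = 1.0468^(1/12).
r/12 = 0.003819, so r = 0.045825 = 4.5825%.

4.5825%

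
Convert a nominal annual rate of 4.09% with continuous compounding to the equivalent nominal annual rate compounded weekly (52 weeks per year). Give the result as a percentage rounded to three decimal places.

4.092%

EAR under continuous compounding: e^0.0409 − 1 = 0.041748.
Solve (1 + r/52)^52 = 1.041748: r/52 = 1.041748^(1/52) − 1 = 0.000787, so r = 0.040916 = 4.092%.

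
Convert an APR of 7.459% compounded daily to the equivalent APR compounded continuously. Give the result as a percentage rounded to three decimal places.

EAR = (1 + 0.07459/365)^365 − 1 = 0.077434.
Equivalent continuous rate: r = ln(1 + 0.077434) = 0.074582 = 7.458%.

7.458%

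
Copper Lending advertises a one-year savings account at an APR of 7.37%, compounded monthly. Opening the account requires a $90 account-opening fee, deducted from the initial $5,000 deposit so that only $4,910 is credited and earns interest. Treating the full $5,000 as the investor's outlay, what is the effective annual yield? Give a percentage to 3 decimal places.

5.687%

Value after one year: 4,910 × (1 + 0.0737/12)^12 = 4,910 × 1.076241 = $5,284.34.
Effective yield on the $5,000 outlay: 5,284.34 / 5,000 − 1 = 0.056869 = 5.687%.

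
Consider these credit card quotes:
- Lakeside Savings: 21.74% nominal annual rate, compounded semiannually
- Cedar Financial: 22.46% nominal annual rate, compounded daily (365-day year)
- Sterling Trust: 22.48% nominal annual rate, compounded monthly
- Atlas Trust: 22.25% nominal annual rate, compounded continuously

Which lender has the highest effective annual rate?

Cedar Financial

Lakeside Savings: (1 + 0.2174/2)^2 − 1 = 22.922%
Cedar Financial: (1 + 0.2246/365)^365 − 1 = 25.174%
Sterling Trust: (1 + 0.2248/12)^12 − 1 = 24.947%
Atlas Trust: e^0.2225 − 1 = 24.920%
The highest effective annual rate is Cedar Financial at 25.174%.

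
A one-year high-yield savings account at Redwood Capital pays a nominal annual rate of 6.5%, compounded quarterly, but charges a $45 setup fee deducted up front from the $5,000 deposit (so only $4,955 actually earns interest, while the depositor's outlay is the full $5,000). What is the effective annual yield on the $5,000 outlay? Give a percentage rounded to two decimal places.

Value after one year: 4,955 × (1 + 0.065/4)^4 = 4,955 × 1.066602 = $5,285.01.
Effective yield on the $5,000 outlay: 5,285.01 / 5,000 − 1 = 0.057002 = 5.70%.

5.70%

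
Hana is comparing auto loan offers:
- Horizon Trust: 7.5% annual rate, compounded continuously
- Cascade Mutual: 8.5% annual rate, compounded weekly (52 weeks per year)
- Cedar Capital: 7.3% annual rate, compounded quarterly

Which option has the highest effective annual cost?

Cascade Mutual

Horizon Trust: e^0.075 − 1 = 7.788%
Cascade Mutual: (1 + 0.085/52)^52 − 1 = 8.864%
Cedar Capital: (1 + 0.073/4)^4 − 1 = 7.502%
The highest effective annual rate is Cascade Mutual at 8.864%.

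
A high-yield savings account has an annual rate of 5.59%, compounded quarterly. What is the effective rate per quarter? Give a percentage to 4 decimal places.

1.3975%

With a nominal annual rate compounded quarterly, the periodic rate is the nominal rate divided by 4.
i = 0.0559 / 4 = 0.0139750 = 1.3975%.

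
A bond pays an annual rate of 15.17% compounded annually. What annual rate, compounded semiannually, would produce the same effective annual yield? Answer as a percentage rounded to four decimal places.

14.6346%

Compounded annually, EAR = nominal = 0.151700.
Solve (1 + r/2)^2 = 1.151700: r/2 = 1.151700^(1/2) − 1 = 0.073173, so r = 0.146346 = 14.6346%.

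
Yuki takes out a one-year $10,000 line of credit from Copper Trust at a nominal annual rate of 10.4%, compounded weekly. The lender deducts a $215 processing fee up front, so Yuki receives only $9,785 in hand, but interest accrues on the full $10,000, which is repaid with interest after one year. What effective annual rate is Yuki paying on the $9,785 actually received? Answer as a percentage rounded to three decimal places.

13.386%

Amount owed after one year: 10,000 × (1 + 0.104/52)^52 = 10,000 × 1.109485 = $11,094.85.
Effective rate on net proceeds: 11,094.85 / 9,785 − 1 = 0.133863 = 13.386%.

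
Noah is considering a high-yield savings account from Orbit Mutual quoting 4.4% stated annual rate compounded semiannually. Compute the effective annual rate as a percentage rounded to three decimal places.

EAR = (1 + 0.044/2)^2 − 1.
= 1.044484 − 1 = 4.448%.

4.448%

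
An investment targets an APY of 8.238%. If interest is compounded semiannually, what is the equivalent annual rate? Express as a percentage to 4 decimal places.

(1 + r/2)^2 − 1 = 0.08238, so 1 + r/2 = 1.08238^(1/2).
r/2 = 0.040375, so r = 0.080750 = 8.0750%.

8.0750%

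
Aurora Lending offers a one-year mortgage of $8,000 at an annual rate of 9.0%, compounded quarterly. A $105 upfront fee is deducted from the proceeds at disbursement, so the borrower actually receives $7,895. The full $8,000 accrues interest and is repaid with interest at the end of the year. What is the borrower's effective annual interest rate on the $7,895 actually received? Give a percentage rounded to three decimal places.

Amount owed after one year: 8,000 × (1 + 0.090/4)^4 = 8,000 × 1.093083 = $8,744.67.
Effective rate on net proceeds: 8,744.67 / 7,895 − 1 = 0.107621 = 10.762%.

10.762%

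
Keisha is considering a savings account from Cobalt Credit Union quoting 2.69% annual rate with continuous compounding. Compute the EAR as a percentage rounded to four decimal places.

2.7265%

With continuous compounding, EAR = e^0.0269 − 1.
e^0.0269 = 1.027265, so EAR = 0.027265 = 2.7265%.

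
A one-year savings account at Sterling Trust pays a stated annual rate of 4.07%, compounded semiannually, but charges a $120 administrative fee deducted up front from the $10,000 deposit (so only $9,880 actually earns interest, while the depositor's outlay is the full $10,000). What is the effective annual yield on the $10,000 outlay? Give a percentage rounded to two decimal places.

Value after one year: 9,880 × (1 + 0.0407/2)^2 = 9,880 × 1.041114 = $10,286.21.
Effective yield on the $10,000 outlay: 10,286.21 / 10,000 − 1 = 0.028621 = 2.86%.

2.86%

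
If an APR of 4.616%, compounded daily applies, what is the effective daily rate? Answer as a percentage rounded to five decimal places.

With a nominal annual rate compounded daily, the periodic rate is the nominal rate divided by 365.
i = 0.04616 / 365 = 0.0001265 = 0.01265%.

0.01265%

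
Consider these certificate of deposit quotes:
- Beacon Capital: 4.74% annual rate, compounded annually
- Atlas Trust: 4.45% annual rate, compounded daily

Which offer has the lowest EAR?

Beacon Capital: compounded annually, EAR = 4.740%
Atlas Trust: (1 + 0.0445/365)^365 − 1 = 4.550%
The lowest effective annual rate is Atlas Trust at 4.550%.

Atlas Trust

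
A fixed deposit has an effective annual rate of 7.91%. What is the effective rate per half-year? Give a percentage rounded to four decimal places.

The per-half-year rate i satisfies (1 + i)^2 = 1 + 0.0791.
i = 1.0791^(1/2) − 1 = 0.0387974 = 3.8797%.

3.8797%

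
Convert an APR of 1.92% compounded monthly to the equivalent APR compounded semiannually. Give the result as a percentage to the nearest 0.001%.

EAR = (1 + 0.0192/12)^12 − 1 = 0.019370.
Solve (1 + r/2)^2 = 1.019370: r/2 = 1.019370^(1/2) − 1 = 0.009638, so r = 0.019277 = 1.928%.

1.928%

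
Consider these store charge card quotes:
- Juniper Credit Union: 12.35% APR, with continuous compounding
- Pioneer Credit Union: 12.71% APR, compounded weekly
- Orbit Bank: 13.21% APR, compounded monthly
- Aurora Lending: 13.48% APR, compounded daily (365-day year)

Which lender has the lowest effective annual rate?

Juniper Credit Union

Juniper Credit Union: e^0.1235 − 1 = 13.145%
Pioneer Credit Union: (1 + 0.1271/52)^52 − 1 = 13.535%
Orbit Bank: (1 + 0.1321/12)^12 − 1 = 14.040%
Aurora Lending: (1 + 0.1348/365)^365 − 1 = 14.428%
The lowest effective annual rate is Juniper Credit Union at 13.145%.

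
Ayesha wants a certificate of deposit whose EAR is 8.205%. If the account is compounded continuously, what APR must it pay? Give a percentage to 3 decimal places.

7.886%

Continuous: nominal r satisfies e^r − 1 = 0.08205.
r = ln(1 + 0.08205) = ln(1.08205) = 0.078857 = 7.886%.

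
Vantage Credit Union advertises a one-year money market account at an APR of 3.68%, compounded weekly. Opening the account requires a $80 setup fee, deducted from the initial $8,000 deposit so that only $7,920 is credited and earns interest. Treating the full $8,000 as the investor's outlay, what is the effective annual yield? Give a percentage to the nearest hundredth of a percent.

Value after one year: 7,920 × (1 + 0.0368/52)^52 = 7,920 × 1.037472 = $8,216.78.
Effective yield on the $8,000 outlay: 8,216.78 / 8,000 − 1 = 0.027097 = 2.71%.

2.71%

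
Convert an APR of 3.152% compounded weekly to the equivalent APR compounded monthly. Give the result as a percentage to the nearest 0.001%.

3.155%

EAR = (1 + 0.03152/52)^52 − 1 = 0.032012.
Solve (1 + r/12)^12 = 1.032012: r/12 = 1.032012^(1/12) − 1 = 0.002629, so r = 0.031552 = 3.155%.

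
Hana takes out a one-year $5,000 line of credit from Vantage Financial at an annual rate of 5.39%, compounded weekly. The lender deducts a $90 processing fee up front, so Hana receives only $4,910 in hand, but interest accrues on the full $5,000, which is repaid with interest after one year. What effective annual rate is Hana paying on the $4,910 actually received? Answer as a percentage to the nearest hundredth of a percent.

7.47%

Amount owed after one year: 5,000 × (1 + 0.0539/52)^52 = 5,000 × 1.055350 = $5,276.75.
Effective rate on net proceeds: 5,276.75 / 4,910 − 1 = 0.074694 = 7.47%.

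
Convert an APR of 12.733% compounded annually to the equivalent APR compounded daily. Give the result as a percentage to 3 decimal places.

Compounded annually, EAR = nominal = 0.127330.
Solve (1 + r/365)^365 = 1.127330: r/365 = 1.127330^(1/365) − 1 = 0.000328, so r = 0.119872 = 11.987%.

11.987%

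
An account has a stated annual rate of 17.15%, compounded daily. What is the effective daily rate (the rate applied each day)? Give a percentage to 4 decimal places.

With a nominal annual rate compounded daily, the periodic rate is the nominal rate divided by 365.
i = 0.1715 / 365 = 0.0004699 = 0.0470%.

0.0470%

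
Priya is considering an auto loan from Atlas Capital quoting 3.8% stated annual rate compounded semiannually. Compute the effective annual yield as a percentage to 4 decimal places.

EAR = (1 + 0.038/2)^2 − 1.
= 1.038361 − 1 = 3.8361%.

3.8361%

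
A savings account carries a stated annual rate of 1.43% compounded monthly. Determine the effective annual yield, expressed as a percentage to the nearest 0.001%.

EAR = (1 + 0.0143/12)^12 − 1.
= (1 + 0.001192)^12 − 1 = 1.014394 − 1 = 1.439%.

1.439%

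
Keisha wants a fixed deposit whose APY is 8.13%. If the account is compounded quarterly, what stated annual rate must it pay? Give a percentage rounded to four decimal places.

(1 + r/4)^4 − 1 = 0.0813, so 1 + r/4 = 1.0813^(1/4).
r/4 = 0.019733, so r = 0.078933 = 7.8933%.

7.8933%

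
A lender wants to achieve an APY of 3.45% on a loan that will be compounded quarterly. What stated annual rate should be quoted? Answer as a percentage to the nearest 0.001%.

3.406%

(1 + r/4)^4 − 1 = 0.0345, so 1 + r/4 = 1.0345^(1/4).
r/4 = 0.008516, so r = 0.034062 = 3.406%.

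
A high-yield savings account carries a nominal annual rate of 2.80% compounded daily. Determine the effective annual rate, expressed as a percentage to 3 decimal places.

2.839%

EAR = (1 + 0.0280/365)^365 − 1.
= 1.028395 − 1 = 2.839%.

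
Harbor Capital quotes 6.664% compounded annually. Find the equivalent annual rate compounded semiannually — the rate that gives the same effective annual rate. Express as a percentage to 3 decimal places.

Compounded annually, EAR = nominal = 0.066640.
Solve (1 + r/2)^2 = 1.066640: r/2 = 1.066640^(1/2) − 1 = 0.032783, so r = 0.065565 = 6.557%.

6.557%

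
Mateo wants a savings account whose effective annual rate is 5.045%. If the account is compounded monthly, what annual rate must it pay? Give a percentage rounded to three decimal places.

(1 + r/12)^12 − 1 = 0.05045, so 1 + r/12 = 1.05045^(1/12).
r/12 = 0.004110, so r = 0.049320 = 4.932%.

4.932%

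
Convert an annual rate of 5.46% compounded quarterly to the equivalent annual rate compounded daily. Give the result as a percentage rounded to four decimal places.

EAR = (1 + 0.0546/4)^4 − 1 = 0.055728.
Solve (1 + r/365)^365 = 1.055728: r/365 = 1.055728^(1/365) − 1 = 0.000149, so r = 0.054235 = 5.4235%.

5.4235%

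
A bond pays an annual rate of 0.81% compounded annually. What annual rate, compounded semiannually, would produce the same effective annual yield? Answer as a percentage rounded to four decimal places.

0.8084%

Compounded annually, EAR = nominal = 0.008100.
Solve (1 + r/2)^2 = 1.008100: r/2 = 1.008100^(1/2) − 1 = 0.004042, so r = 0.008084 = 0.8084%.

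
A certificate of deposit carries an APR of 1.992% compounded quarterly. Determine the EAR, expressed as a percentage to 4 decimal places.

2.0069%

EAR = (1 + 0.01992/4)^4 − 1.
= (1 + 0.004980)^4 − 1 = 1.020069 − 1 = 2.0069%.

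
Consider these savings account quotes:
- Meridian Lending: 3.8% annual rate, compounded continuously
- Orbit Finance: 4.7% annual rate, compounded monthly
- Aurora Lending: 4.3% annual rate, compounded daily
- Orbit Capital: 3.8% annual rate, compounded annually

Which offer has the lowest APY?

Meridian Lending: e^0.038 − 1 = 3.873%
Orbit Finance: (1 + 0.047/12)^12 − 1 = 4.803%
Aurora Lending: (1 + 0.043/365)^365 − 1 = 4.394%
Orbit Capital: compounded annually, EAR = 3.800%
The lowest effective annual rate is Orbit Capital at 3.800%.

Orbit Capital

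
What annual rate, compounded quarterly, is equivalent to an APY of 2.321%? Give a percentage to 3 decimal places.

(1 + r/4)^4 − 1 = 0.02321, so 1 + r/4 = 1.02321^(1/4).
r/4 = 0.005753, so r = 0.023011 = 2.301%.

2.301%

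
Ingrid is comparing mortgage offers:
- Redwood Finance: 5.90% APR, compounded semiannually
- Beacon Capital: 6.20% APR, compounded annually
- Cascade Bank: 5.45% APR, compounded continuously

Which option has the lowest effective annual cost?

Redwood Finance: (1 + 0.0590/2)^2 − 1 = 5.987%
Beacon Capital: compounded annually, EAR = 6.200%
Cascade Bank: e^0.0545 − 1 = 5.601%
The lowest effective annual rate is Cascade Bank at 5.601%.

Cascade Bank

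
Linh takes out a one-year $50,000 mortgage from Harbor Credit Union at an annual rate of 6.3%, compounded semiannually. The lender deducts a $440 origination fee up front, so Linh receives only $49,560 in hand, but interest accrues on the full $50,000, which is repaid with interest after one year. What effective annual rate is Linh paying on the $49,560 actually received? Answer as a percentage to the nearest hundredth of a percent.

7.34%

Amount owed after one year: 50,000 × (1 + 0.063/2)^2 = 50,000 × 1.063992 = $53,199.61.
Effective rate on net proceeds: 53,199.61 / 49,560 − 1 = 0.073439 = 7.34%.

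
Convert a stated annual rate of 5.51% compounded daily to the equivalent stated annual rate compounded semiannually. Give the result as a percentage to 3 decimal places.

5.586%

EAR = (1 + 0.0551/365)^365 − 1 = 0.056642.
Solve (1 + r/2)^2 = 1.056642: r/2 = 1.056642^(1/2) − 1 = 0.027931, so r = 0.055862 = 5.586%.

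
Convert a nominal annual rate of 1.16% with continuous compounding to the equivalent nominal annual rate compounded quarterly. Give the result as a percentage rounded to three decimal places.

1.162%

EAR under continuous compounding: e^0.0116 − 1 = 0.011668.
Solve (1 + r/4)^4 = 1.011668: r/4 = 1.011668^(1/4) − 1 = 0.002904, so r = 0.011617 = 1.162%.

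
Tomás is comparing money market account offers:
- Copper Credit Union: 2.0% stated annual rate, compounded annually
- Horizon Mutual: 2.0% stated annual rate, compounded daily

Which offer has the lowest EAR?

Copper Credit Union: compounded annually, EAR = 2.000%
Horizon Mutual: (1 + 0.020/365)^365 − 1 = 2.020%
The lowest effective annual rate is Copper Credit Union at 2.000%.

Copper Credit Union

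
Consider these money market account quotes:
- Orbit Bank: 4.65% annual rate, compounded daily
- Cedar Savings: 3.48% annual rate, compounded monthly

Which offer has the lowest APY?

Cedar Savings

Orbit Bank: (1 + 0.0465/365)^365 − 1 = 4.759%
Cedar Savings: (1 + 0.0348/12)^12 − 1 = 3.536%
The lowest effective annual rate is Cedar Savings at 3.536%.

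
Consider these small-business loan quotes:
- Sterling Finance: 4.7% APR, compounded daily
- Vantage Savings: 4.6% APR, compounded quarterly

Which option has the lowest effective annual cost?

Sterling Finance: (1 + 0.047/365)^365 − 1 = 4.812%
Vantage Savings: (1 + 0.046/4)^4 − 1 = 4.680%
The lowest effective annual rate is Vantage Savings at 4.680%.

Vantage Savings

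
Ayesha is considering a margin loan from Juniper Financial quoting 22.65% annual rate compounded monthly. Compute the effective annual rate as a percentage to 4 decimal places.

25.1558%

EAR = (1 + 0.2265/12)^12 − 1.
= (1 + 0.018875)^12 − 1 = 1.251558 − 1 = 25.1558%.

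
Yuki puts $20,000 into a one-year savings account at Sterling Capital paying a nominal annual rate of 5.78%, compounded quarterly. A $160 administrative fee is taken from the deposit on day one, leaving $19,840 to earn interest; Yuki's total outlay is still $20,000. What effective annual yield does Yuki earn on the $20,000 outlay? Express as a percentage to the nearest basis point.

5.06%

Value after one year: 19,840 × (1 + 0.0578/4)^4 = 19,840 × 1.059065 = $21,011.85.
Effective yield on the $20,000 outlay: 21,011.85 / 20,000 − 1 = 0.050592 = 5.06%.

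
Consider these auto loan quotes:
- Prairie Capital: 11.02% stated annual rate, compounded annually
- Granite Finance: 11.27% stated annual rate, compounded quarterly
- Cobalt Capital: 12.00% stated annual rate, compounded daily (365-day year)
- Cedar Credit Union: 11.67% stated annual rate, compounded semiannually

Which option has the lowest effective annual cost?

Prairie Capital

Prairie Capital: compounded annually, EAR = 11.020%
Granite Finance: (1 + 0.1127/4)^4 − 1 = 11.755%
Cobalt Capital: (1 + 0.1200/365)^365 − 1 = 12.747%
Cedar Credit Union: (1 + 0.1167/2)^2 − 1 = 12.010%
The lowest effective annual rate is Prairie Capital at 11.020%.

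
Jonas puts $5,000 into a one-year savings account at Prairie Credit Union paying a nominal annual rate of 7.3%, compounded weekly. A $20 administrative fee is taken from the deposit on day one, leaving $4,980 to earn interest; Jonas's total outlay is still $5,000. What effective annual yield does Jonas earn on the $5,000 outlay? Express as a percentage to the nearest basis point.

Value after one year: 4,980 × (1 + 0.073/52)^52 = 4,980 × 1.075675 = $5,356.86.
Effective yield on the $5,000 outlay: 5,356.86 / 5,000 − 1 = 0.071373 = 7.14%.

7.14%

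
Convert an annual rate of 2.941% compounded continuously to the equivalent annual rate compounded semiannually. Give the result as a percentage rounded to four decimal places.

EAR under continuous compounding: e^0.02941 − 1 = 0.029847.
Solve (1 + r/2)^2 = 1.029847: r/2 = 1.029847^(1/2) − 1 = 0.014814, so r = 0.029627 = 2.9627%.

2.9627%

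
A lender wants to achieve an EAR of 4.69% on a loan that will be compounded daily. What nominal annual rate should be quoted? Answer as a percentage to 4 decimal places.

(1 + r/365)^365 − 1 = 0.0469, so 1 + r/365 = 1.0469^(1/365).
r/365 = 0.000126, so r = 0.045836 = 4.5836%.

4.5836%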